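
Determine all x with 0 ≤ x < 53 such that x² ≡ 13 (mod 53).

15, 38

53 ≡ 1 (mod 4), so we find a root by search.
Trying successive values, 15² = 225 ≡ 13 (mod 53). The other root is 53 − 15 = 38.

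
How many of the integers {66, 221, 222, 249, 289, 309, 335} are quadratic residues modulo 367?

3

(66/367) = +1 → QR.
(221/367) = -1 → non-residue.
(222/367) = -1 → non-residue.
(249/367) = -1 → non-residue.
(289/367) = +1 → QR.
(309/367) = +1 → QR.
(335/367) = -1 → non-residue.
Total quadratic residues among the 7: 3.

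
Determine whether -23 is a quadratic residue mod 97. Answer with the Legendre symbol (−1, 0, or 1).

First reduce: -23 ≡ 74 (mod 97).
Pull out 2: since 97 ≡ 1 (mod 8), (2/97) = +1.
Reciprocity: 37 ≡ 1 and 97 ≡ 1 (mod 4), so (37/97) = +(97/37).
Reduce top mod 37: now compute (23/37).
Reciprocity: 23 ≡ 3 and 37 ≡ 1 (mod 4), so (23/37) = +(37/23).
Reduce top mod 23: now compute (14/23).
Pull out 2: since 23 ≡ 7 (mod 8), (2/23) = +1.
Reciprocity: 7 ≡ 3 and 23 ≡ 3 (mod 4), so (7/23) = −(23/7).
Reduce top mod 7: now compute (2/7).
Pull out 2: since 7 ≡ 7 (mod 8), (2/7) = +1.
Reached (1/7) = 1. Collecting the sign flips along the way, the symbol is -1.

-1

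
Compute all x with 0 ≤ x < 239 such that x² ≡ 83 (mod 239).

68, 171

Since 239 ≡ 3 (mod 4), a square root of 83 is 83^((239+1)/4) = 83^60 mod 239.
Repeated squaring: 83^2≡197, 83^4≡91, 83^8≡155, 83^16≡125, 83^32≡90 (mod 239).
83^60 = 83^(32+16+8+4) ≡ 68 (mod 239).
Check: 68² = 4624 ≡ 83 (mod 239). The two roots are 68 and 171.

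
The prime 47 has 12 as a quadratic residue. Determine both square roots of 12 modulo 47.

23, 24

Since 47 ≡ 3 (mod 4), a square root of 12 is 12^((47+1)/4) = 12^12 mod 47.
Repeated squaring: 12^2≡3, 12^4≡9, 12^8≡34 (mod 47).
12^12 = 12^(8+4) ≡ 24 (mod 47).
Check: 24² = 576 ≡ 12 (mod 47). The two roots are 23 and 24.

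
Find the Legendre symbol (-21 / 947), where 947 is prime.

First reduce: -21 ≡ 926 (mod 947).
Pull out 2: since 947 ≡ 3 (mod 8), (2/947) = -1.
Reciprocity: 463 ≡ 3 and 947 ≡ 3 (mod 4), so (463/947) = −(947/463).
Reduce top mod 463: now compute (21/463).
Reciprocity: 21 ≡ 1 and 463 ≡ 3 (mod 4), so (21/463) = +(463/21).
Reduce top mod 21: now compute (1/21).
Reached (1/21) = 1. Collecting the sign flips along the way, the symbol is +1.

1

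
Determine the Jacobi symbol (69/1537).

Reciprocity: 69 ≡ 1 and 1537 ≡ 1 (mod 4), so (69/1537) = +(1537/69).
Reduce top mod 69: now compute (19/69).
Reciprocity: 19 ≡ 3 and 69 ≡ 1 (mod 4), so (19/69) = +(69/19).
Reduce top mod 19: now compute (12/19).
Pull out 2^2: since 19 ≡ 3 (mod 8), (2/19) = -1, so (2/19)^2 = +1.
Reciprocity: 3 ≡ 3 and 19 ≡ 3 (mod 4), so (3/19) = −(19/3).
Reduce top mod 3: now compute (1/3).
Reached (1/3) = 1. Collecting the sign flips along the way, the symbol is -1.

-1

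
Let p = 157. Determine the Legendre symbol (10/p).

1

Pull out 2: since 157 ≡ 5 (mod 8), (2/157) = -1.
Reciprocity: 5 ≡ 1 and 157 ≡ 1 (mod 4), so (5/157) = +(157/5).
Reduce top mod 5: now compute (2/5).
Pull out 2: since 5 ≡ 5 (mod 8), (2/5) = -1.
Reached (1/5) = 1. Collecting the sign flips along the way, the symbol is +1.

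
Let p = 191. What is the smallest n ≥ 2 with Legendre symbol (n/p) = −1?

(2/191) = +1, so 2 is a residue.
(3/191) = +1, so 3 is a residue.
(4/191) = +1, so 4 is a residue.
(5/191) = +1, so 5 is a residue.
(6/191) = +1, so 6 is a residue.
(7/191) = −1, so 7 is the smallest positive non-residue mod 191.

7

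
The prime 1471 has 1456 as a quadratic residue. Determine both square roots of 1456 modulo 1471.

652, 819

Since 1471 ≡ 3 (mod 4), a square root of 1456 is 1456^((1471+1)/4) = 1456^368 mod 1471.
Repeated squaring: 1456^2≡225, 1456^4≡611, 1456^8≡1158, 1456^16≡883, 1456^32≡59, 1456^64≡539, 1456^128≡734, 1456^256≡370 (mod 1471).
1456^368 = 1456^(256+64+32+16) ≡ 819 (mod 1471).
Check: 819² = 670761 ≡ 1456 (mod 1471). The two roots are 652 and 819.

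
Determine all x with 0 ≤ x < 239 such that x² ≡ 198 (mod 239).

26, 213

Since 239 ≡ 3 (mod 4), a square root of 198 is 198^((239+1)/4) = 198^60 mod 239.
Repeated squaring: 198^2≡8, 198^4≡64, 198^8≡33, 198^16≡133, 198^32≡3 (mod 239).
198^60 = 198^(32+16+8+4) ≡ 213 (mod 239).
Check: 213² = 45369 ≡ 198 (mod 239). The two roots are 26 and 213.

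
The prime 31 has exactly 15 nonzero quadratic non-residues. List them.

Square k = 1,…,15 (k and 31−k give the same square):
1²=1, 2²=4, 3²=9, 4²=16, 5²=25, 6²≡5, 7²≡18, 8²≡2, 9²≡19, 10²≡7, 11²≡28, 12²≡20, 13²≡14, 14²≡10, 15²≡8 (mod 31).
The residues are {1, 2, 4, 5, 7, 8, 9, 10, 14, 16, 18, 19, 20, 25, 28}; the non-residues are the remaining 15 nonzero classes.

3 6 11 12 13 15 17 21 22 23 24 26 27 29 30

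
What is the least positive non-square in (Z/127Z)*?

(2/127) = +1, so 2 is a residue.
(3/127) = −1, so 3 is the smallest positive non-residue mod 127.

3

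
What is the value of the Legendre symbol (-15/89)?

-1

First reduce: -15 ≡ 74 (mod 89).
Pull out 2: since 89 ≡ 1 (mod 8), (2/89) = +1.
Reciprocity: 37 ≡ 1 and 89 ≡ 1 (mod 4), so (37/89) = +(89/37).
Reduce top mod 37: now compute (15/37).
Reciprocity: 15 ≡ 3 and 37 ≡ 1 (mod 4), so (15/37) = +(37/15).
Reduce top mod 15: now compute (7/15).
Reciprocity: 7 ≡ 3 and 15 ≡ 3 (mod 4), so (7/15) = −(15/7).
Reduce top mod 7: now compute (1/7).
Reached (1/7) = 1. Collecting the sign flips along the way, the symbol is -1.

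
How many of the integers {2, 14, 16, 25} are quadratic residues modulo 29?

(2/29) = -1 → non-residue.
(14/29) = -1 → non-residue.
(16/29) = +1 → QR.
(25/29) = +1 → QR.
Total quadratic residues among the 4: 2.

2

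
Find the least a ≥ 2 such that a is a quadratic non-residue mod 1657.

(2/1657) = +1, so 2 is a residue.
(3/1657) = +1, so 3 is a residue.
(4/1657) = +1, so 4 is a residue.
(5/1657) = −1, so 5 is the smallest positive non-residue mod 1657.

5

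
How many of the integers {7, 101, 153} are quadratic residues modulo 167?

1

(7/167) = +1 → QR.
(101/167) = -1 → non-residue.
(153/167) = -1 → non-residue.
Total quadratic residues among the 3: 1.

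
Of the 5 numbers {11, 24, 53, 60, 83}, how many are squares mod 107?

(11/107) = +1 → QR.
(24/107) = -1 → non-residue.
(53/107) = +1 → QR.
(60/107) = -1 → non-residue.
(83/107) = +1 → QR.
Total quadratic residues among the 5: 3.

3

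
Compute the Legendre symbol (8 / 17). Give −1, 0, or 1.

Euler's criterion: (8/17) ≡ 8^8 (mod 17).
8^2 ≡ 13 (mod 17)
8^4 ≡ 16 (mod 17)
8^8 ≡ 1 (mod 17)
8^8 = 8^(8) ≡ 1 (mod 17).
Result is 1, so (8/17) = 1.

1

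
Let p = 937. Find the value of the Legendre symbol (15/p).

Reciprocity: 15 ≡ 3 and 937 ≡ 1 (mod 4), so (15/937) = +(937/15).
Reduce top mod 15: now compute (7/15).
Reciprocity: 7 ≡ 3 and 15 ≡ 3 (mod 4), so (7/15) = −(15/7).
Reduce top mod 7: now compute (1/7).
Reached (1/7) = 1. Collecting the sign flips along the way, the symbol is -1.

-1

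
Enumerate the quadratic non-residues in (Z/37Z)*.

2 5 6 8 13 14 15 17 18 19 20 22 23 24 29 31 32 35

Square k = 1,…,18 (k and 37−k give the same square):
1²=1, 2²=4, 3²=9, 4²=16, 5²=25, 6²=36, 7²≡12, 8²≡27, 9²≡7, 10²≡26, 11²≡10, 12²≡33, 13²≡21, 14²≡11, 15²≡3, 16²≡34, 17²≡30, 18²≡28 (mod 37).
The residues are {1, 3, 4, 7, 9, 10, 11, 12, 16, 21, 25, 26, 27, 28, 30, 33, 34, 36}; the non-residues are the remaining 18 nonzero classes.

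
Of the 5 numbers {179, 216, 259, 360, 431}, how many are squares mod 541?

(179/541) = +1 → QR.
(216/541) = -1 → non-residue.
(259/541) = -1 → non-residue.
(360/541) = -1 → non-residue.
(431/541) = +1 → QR.
Total quadratic residues among the 5: 2.

2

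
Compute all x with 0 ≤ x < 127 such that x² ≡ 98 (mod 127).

Since 127 ≡ 3 (mod 4), a square root of 98 is 98^((127+1)/4) = 98^32 mod 127.
Repeated squaring: 98^2≡79, 98^4≡18, 98^8≡70, 98^16≡74, 98^32≡15 (mod 127).
98^32 = 98^(32) ≡ 15 (mod 127).
Check: 15² = 225 ≡ 98 (mod 127). The two roots are 15 and 112.

15, 112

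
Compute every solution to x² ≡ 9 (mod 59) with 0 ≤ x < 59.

3, 56

Since 59 ≡ 3 (mod 4), a square root of 9 is 9^((59+1)/4) = 9^15 mod 59.
Repeated squaring: 9^2≡22, 9^4≡12, 9^8≡26 (mod 59).
9^15 = 9^(8+4+2+1) ≡ 3 (mod 59).
Check: 3² = 9 ≡ 9 (mod 59). The two roots are 3 and 56.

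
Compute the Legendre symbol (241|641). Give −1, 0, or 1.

1

Reciprocity: 241 ≡ 1 and 641 ≡ 1 (mod 4), so (241/641) = +(641/241).
Reduce top mod 241: now compute (159/241).
Reciprocity: 159 ≡ 3 and 241 ≡ 1 (mod 4), so (159/241) = +(241/159).
Reduce top mod 159: now compute (82/159).
Pull out 2: since 159 ≡ 7 (mod 8), (2/159) = +1.
Reciprocity: 41 ≡ 1 and 159 ≡ 3 (mod 4), so (41/159) = +(159/41).
Reduce top mod 41: now compute (36/41).
Pull out 2^2: since 41 ≡ 1 (mod 8), (2/41) = +1, so (2/41)^2 = +1.
Reciprocity: 9 ≡ 1 and 41 ≡ 1 (mod 4), so (9/41) = +(41/9).
Reduce top mod 9: now compute (5/9).
Reciprocity: 5 ≡ 1 and 9 ≡ 1 (mod 4), so (5/9) = +(9/5).
Reduce top mod 5: now compute (4/5).
Pull out 2^2: since 5 ≡ 5 (mod 8), (2/5) = -1, so (2/5)^2 = +1.
Reached (1/5) = 1. Collecting the sign flips along the way, the symbol is +1.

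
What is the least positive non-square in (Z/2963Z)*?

(2/2963) = −1, so 2 is the smallest positive non-residue mod 2963.

2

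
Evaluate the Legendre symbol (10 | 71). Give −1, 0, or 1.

1

Euler's criterion: (10/71) ≡ 10^35 (mod 71).
10^2 ≡ 29 (mod 71)
10^4 ≡ 60 (mod 71)
10^8 ≡ 50 (mod 71)
10^16 ≡ 15 (mod 71)
10^32 ≡ 12 (mod 71)
10^35 = 10^(32+2+1) ≡ 1 (mod 71).
Result is 1, so (10/71) = 1.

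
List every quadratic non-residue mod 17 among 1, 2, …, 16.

3, 5, 6, 7, 10, 11, 12, 14

Square k = 1,…,8 (k and 17−k give the same square):
1²=1, 2²=4, 3²=9, 4²=16, 5²≡8, 6²≡2, 7²≡15, 8²≡13 (mod 17).
The residues are {1, 2, 4, 8, 9, 13, 15, 16}; the non-residues are the remaining 8 nonzero classes.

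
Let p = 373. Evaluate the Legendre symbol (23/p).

Reciprocity: 23 ≡ 3 and 373 ≡ 1 (mod 4), so (23/373) = +(373/23).
Reduce top mod 23: now compute (5/23).
Reciprocity: 5 ≡ 1 and 23 ≡ 3 (mod 4), so (5/23) = +(23/5).
Reduce top mod 5: now compute (3/5).
Reciprocity: 3 ≡ 3 and 5 ≡ 1 (mod 4), so (3/5) = +(5/3).
Reduce top mod 3: now compute (2/3).
Pull out 2: since 3 ≡ 3 (mod 8), (2/3) = -1.
Reached (1/3) = 1. Collecting the sign flips along the way, the symbol is -1.

-1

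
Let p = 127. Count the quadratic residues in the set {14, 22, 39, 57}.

1

(14/127) = -1 → non-residue.
(22/127) = +1 → QR.
(39/127) = -1 → non-residue.
(57/127) = -1 → non-residue.
Total quadratic residues among the 4: 1.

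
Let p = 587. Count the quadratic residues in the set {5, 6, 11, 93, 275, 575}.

(5/587) = -1 → non-residue.
(6/587) = -1 → non-residue.
(11/587) = -1 → non-residue.
(93/587) = +1 → QR.
(275/587) = -1 → non-residue.
(575/587) = -1 → non-residue.
Total quadratic residues among the 6: 1.

1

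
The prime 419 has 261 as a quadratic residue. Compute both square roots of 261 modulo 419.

197, 222

Since 419 ≡ 3 (mod 4), a square root of 261 is 261^((419+1)/4) = 261^105 mod 419.
Repeated squaring: 261^2≡243, 261^4≡389, 261^8≡62, 261^16≡73, 261^32≡301, 261^64≡97 (mod 419).
261^105 = 261^(64+32+8+1) ≡ 197 (mod 419).
Check: 197² = 38809 ≡ 261 (mod 419). The two roots are 197 and 222.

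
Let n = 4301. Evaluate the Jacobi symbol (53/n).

-1

Reciprocity: 53 ≡ 1 and 4301 ≡ 1 (mod 4), so (53/4301) = +(4301/53).
Reduce top mod 53: now compute (8/53).
Pull out 2^3: since 53 ≡ 5 (mod 8), (2/53) = -1, so (2/53)^3 = -1.
Reached (1/53) = 1. Collecting the sign flips along the way, the symbol is -1.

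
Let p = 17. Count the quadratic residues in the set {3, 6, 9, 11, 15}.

(3/17) = -1 → non-residue.
(6/17) = -1 → non-residue.
(9/17) = +1 → QR.
(11/17) = -1 → non-residue.
(15/17) = +1 → QR.
Total quadratic residues among the 5: 2.

2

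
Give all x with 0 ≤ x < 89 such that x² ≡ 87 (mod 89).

40, 49

89 ≡ 1 (mod 4), so we find a root by search.
Trying successive values, 40² = 1600 ≡ 87 (mod 89). The other root is 89 − 40 = 49.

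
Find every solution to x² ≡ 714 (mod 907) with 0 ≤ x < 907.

206, 701

Since 907 ≡ 3 (mod 4), a square root of 714 is 714^((907+1)/4) = 714^227 mod 907.
Repeated squaring: 714^2≡62, 714^4≡216, 714^8≡399, 714^16≡476, 714^32≡733, 714^64≡345, 714^128≡208 (mod 907).
714^227 = 714^(128+64+32+2+1) ≡ 206 (mod 907).
Check: 206² = 42436 ≡ 714 (mod 907). The two roots are 206 and 701.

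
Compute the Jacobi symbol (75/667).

Reciprocity: 75 ≡ 3 and 667 ≡ 3 (mod 4), so (75/667) = −(667/75).
Reduce top mod 75: now compute (67/75).
Reciprocity: 67 ≡ 3 and 75 ≡ 3 (mod 4), so (67/75) = −(75/67).
Reduce top mod 67: now compute (8/67).
Pull out 2^3: since 67 ≡ 3 (mod 8), (2/67) = -1, so (2/67)^3 = -1.
Reached (1/67) = 1. Collecting the sign flips along the way, the symbol is -1.

-1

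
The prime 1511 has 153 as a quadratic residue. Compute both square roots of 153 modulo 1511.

Since 1511 ≡ 3 (mod 4), a square root of 153 is 153^((1511+1)/4) = 153^378 mod 1511.
Repeated squaring: 153^2≡744, 153^4≡510, 153^8≡208, 153^16≡956, 153^32≡1292, 153^64≡1120, 153^128≡270, 153^256≡372 (mod 1511).
153^378 = 153^(256+64+32+16+8+2) ≡ 578 (mod 1511).
Check: 578² = 334084 ≡ 153 (mod 1511). The two roots are 578 and 933.

578, 933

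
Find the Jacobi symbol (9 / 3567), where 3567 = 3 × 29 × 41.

0

Reciprocity: 9 ≡ 1 and 3567 ≡ 3 (mod 4), so (9/3567) = +(3567/9).
Reduce top mod 9: now compute (3/9).
Reciprocity: 3 ≡ 3 and 9 ≡ 1 (mod 4), so (3/9) = +(9/3).
Reduce top mod 3: now compute (0/3).
Top reduces to 0: gcd > 1, so the symbol is 0.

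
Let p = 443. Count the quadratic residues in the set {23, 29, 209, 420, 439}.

2

(23/443) = -1 → non-residue.
(29/443) = -1 → non-residue.
(209/443) = +1 → QR.
(420/443) = +1 → QR.
(439/443) = -1 → non-residue.
Total quadratic residues among the 5: 2.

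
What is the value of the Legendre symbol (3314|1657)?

0

First reduce: 3314 ≡ 0 (mod 1657).
Top reduces to 0: gcd > 1, so the symbol is 0.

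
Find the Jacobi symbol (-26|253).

1

First reduce: -26 ≡ 227 (mod 253).
Reciprocity: 227 ≡ 3 and 253 ≡ 1 (mod 4), so (227/253) = +(253/227).
Reduce top mod 227: now compute (26/227).
Pull out 2: since 227 ≡ 3 (mod 8), (2/227) = -1.
Reciprocity: 13 ≡ 1 and 227 ≡ 3 (mod 4), so (13/227) = +(227/13).
Reduce top mod 13: now compute (6/13).
Pull out 2: since 13 ≡ 5 (mod 8), (2/13) = -1.
Reciprocity: 3 ≡ 3 and 13 ≡ 1 (mod 4), so (3/13) = +(13/3).
Reduce top mod 3: now compute (1/3).
Reached (1/3) = 1. Collecting the sign flips along the way, the symbol is +1.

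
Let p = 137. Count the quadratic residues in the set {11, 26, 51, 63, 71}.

2

(11/137) = +1 → QR.
(26/137) = -1 → non-residue.
(51/137) = -1 → non-residue.
(63/137) = +1 → QR.
(71/137) = -1 → non-residue.
Total quadratic residues among the 5: 2.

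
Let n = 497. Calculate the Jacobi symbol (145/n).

-1

Reciprocity: 145 ≡ 1 and 497 ≡ 1 (mod 4), so (145/497) = +(497/145).
Reduce top mod 145: now compute (62/145).
Pull out 2: since 145 ≡ 1 (mod 8), (2/145) = +1.
Reciprocity: 31 ≡ 3 and 145 ≡ 1 (mod 4), so (31/145) = +(145/31).
Reduce top mod 31: now compute (21/31).
Reciprocity: 21 ≡ 1 and 31 ≡ 3 (mod 4), so (21/31) = +(31/21).
Reduce top mod 21: now compute (10/21).
Pull out 2: since 21 ≡ 5 (mod 8), (2/21) = -1.
Reciprocity: 5 ≡ 1 and 21 ≡ 1 (mod 4), so (5/21) = +(21/5).
Reduce top mod 5: now compute (1/5).
Reached (1/5) = 1. Collecting the sign flips along the way, the symbol is -1.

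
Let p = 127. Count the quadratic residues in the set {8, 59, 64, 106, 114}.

(8/127) = +1 → QR.
(59/127) = -1 → non-residue.
(64/127) = +1 → QR.
(106/127) = -1 → non-residue.
(114/127) = -1 → non-residue.
Total quadratic residues among the 5: 2.

2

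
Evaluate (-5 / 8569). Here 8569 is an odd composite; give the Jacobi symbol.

1

First reduce: -5 ≡ 8564 (mod 8569).
Pull out 2^2: since 8569 ≡ 1 (mod 8), (2/8569) = +1, so (2/8569)^2 = +1.
Reciprocity: 2141 ≡ 1 and 8569 ≡ 1 (mod 4), so (2141/8569) = +(8569/2141).
Reduce top mod 2141: now compute (5/2141).
Reciprocity: 5 ≡ 1 and 2141 ≡ 1 (mod 4), so (5/2141) = +(2141/5).
Reduce top mod 5: now compute (1/5).
Reached (1/5) = 1. Collecting the sign flips along the way, the symbol is +1.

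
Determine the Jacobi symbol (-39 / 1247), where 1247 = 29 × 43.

First reduce: -39 ≡ 1208 (mod 1247).
Pull out 2^3: since 1247 ≡ 7 (mod 8), (2/1247) = +1, so (2/1247)^3 = +1.
Reciprocity: 151 ≡ 3 and 1247 ≡ 3 (mod 4), so (151/1247) = −(1247/151).
Reduce top mod 151: now compute (39/151).
Reciprocity: 39 ≡ 3 and 151 ≡ 3 (mod 4), so (39/151) = −(151/39).
Reduce top mod 39: now compute (34/39).
Pull out 2: since 39 ≡ 7 (mod 8), (2/39) = +1.
Reciprocity: 17 ≡ 1 and 39 ≡ 3 (mod 4), so (17/39) = +(39/17).
Reduce top mod 17: now compute (5/17).
Reciprocity: 5 ≡ 1 and 17 ≡ 1 (mod 4), so (5/17) = +(17/5).
Reduce top mod 5: now compute (2/5).
Pull out 2: since 5 ≡ 5 (mod 8), (2/5) = -1.
Reached (1/5) = 1. Collecting the sign flips along the way, the symbol is -1.

-1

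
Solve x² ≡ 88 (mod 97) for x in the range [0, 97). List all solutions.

97 ≡ 1 (mod 4), so we find a root by search.
Trying successive values, 31² = 961 ≡ 88 (mod 97). The other root is 97 − 31 = 66.

31, 66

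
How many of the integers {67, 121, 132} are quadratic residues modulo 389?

2

(67/389) = +1 → QR.
(121/389) = +1 → QR.
(132/389) = -1 → non-residue.
Total quadratic residues among the 3: 2.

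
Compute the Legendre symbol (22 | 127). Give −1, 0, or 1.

Pull out 2: since 127 ≡ 7 (mod 8), (2/127) = +1.
Reciprocity: 11 ≡ 3 and 127 ≡ 3 (mod 4), so (11/127) = −(127/11).
Reduce top mod 11: now compute (6/11).
Pull out 2: since 11 ≡ 3 (mod 8), (2/11) = -1.
Reciprocity: 3 ≡ 3 and 11 ≡ 3 (mod 4), so (3/11) = −(11/3).
Reduce top mod 3: now compute (2/3).
Pull out 2: since 3 ≡ 3 (mod 8), (2/3) = -1.
Reached (1/3) = 1. Collecting the sign flips along the way, the symbol is +1.

1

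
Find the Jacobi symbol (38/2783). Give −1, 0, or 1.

Pull out 2: since 2783 ≡ 7 (mod 8), (2/2783) = +1.
Reciprocity: 19 ≡ 3 and 2783 ≡ 3 (mod 4), so (19/2783) = −(2783/19).
Reduce top mod 19: now compute (9/19).
Reciprocity: 9 ≡ 1 and 19 ≡ 3 (mod 4), so (9/19) = +(19/9).
Reduce top mod 9: now compute (1/9).
Reached (1/9) = 1. Collecting the sign flips along the way, the symbol is -1.

-1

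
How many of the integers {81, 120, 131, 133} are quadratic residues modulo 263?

(81/263) = +1 → QR.
(120/263) = -1 → non-residue.
(131/263) = -1 → non-residue.
(133/263) = +1 → QR.
Total quadratic residues among the 4: 2.

2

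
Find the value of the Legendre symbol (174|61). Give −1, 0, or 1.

1

First reduce: 174 ≡ 52 (mod 61).
Pull out 2^2: since 61 ≡ 5 (mod 8), (2/61) = -1, so (2/61)^2 = +1.
Reciprocity: 13 ≡ 1 and 61 ≡ 1 (mod 4), so (13/61) = +(61/13).
Reduce top mod 13: now compute (9/13).
Reciprocity: 9 ≡ 1 and 13 ≡ 1 (mod 4), so (9/13) = +(13/9).
Reduce top mod 9: now compute (4/9).
Pull out 2^2: since 9 ≡ 1 (mod 8), (2/9) = +1, so (2/9)^2 = +1.
Reached (1/9) = 1. Collecting the sign flips along the way, the symbol is +1.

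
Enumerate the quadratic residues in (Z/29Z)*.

Square k = 1,…,14 (k and 29−k give the same square):
1²=1, 2²=4, 3²=9, 4²=16, 5²=25, 6²≡7, 7²≡20, 8²≡6, 9²≡23, 10²≡13, 11²≡5, 12²≡28, 13²≡24, 14²≡22 (mod 29).
So the quadratic residues mod 29 are {1, 4, 5, 6, 7, 9, 13, 16, 20, 22, 23, 24, 25, 28}.

1, 4, 5, 6, 7, 9, 13, 16, 20, 22, 23, 24, 25, 28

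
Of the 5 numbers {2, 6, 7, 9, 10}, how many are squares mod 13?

2

(2/13) = -1 → non-residue.
(6/13) = -1 → non-residue.
(7/13) = -1 → non-residue.
(9/13) = +1 → QR.
(10/13) = +1 → QR.
Total quadratic residues among the 5: 2.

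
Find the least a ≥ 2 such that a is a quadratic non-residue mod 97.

5

(2/97) = +1, so 2 is a residue.
(3/97) = +1, so 3 is a residue.
(4/97) = +1, so 4 is a residue.
(5/97) = −1, so 5 is the smallest positive non-residue mod 97.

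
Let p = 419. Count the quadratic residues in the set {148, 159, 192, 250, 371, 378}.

(148/419) = +1 → QR.
(159/419) = -1 → non-residue.
(192/419) = +1 → QR.
(250/419) = -1 → non-residue.
(371/419) = -1 → non-residue.
(378/419) = -1 → non-residue.
Total quadratic residues among the 6: 2.

2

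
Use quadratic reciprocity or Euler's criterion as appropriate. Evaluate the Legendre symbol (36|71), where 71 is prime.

1

Pull out 2^2: since 71 ≡ 7 (mod 8), (2/71) = +1, so (2/71)^2 = +1.
Reciprocity: 9 ≡ 1 and 71 ≡ 3 (mod 4), so (9/71) = +(71/9).
Reduce top mod 9: now compute (8/9).
Pull out 2^3: since 9 ≡ 1 (mod 8), (2/9) = +1, so (2/9)^3 = +1.
Reached (1/9) = 1. Collecting the sign flips along the way, the symbol is +1.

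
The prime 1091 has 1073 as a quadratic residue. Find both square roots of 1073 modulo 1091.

99, 992

Since 1091 ≡ 3 (mod 4), a square root of 1073 is 1073^((1091+1)/4) = 1073^273 mod 1091.
Repeated squaring: 1073^2≡324, 1073^4≡240, 1073^8≡868, 1073^16≡634, 1073^32≡468, 1073^64≡824, 1073^128≡374, 1073^256≡228 (mod 1091).
1073^273 = 1073^(256+16+1) ≡ 99 (mod 1091).
Check: 99² = 9801 ≡ 1073 (mod 1091). The two roots are 99 and 992.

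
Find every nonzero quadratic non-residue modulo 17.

3 5 6 7 10 11 12 14

Square k = 1,…,8 (k and 17−k give the same square):
1²=1, 2²=4, 3²=9, 4²=16, 5²≡8, 6²≡2, 7²≡15, 8²≡13 (mod 17).
The residues are {1, 2, 4, 8, 9, 13, 15, 16}; the non-residues are the remaining 8 nonzero classes.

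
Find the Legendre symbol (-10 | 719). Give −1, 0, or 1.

-1

Euler's criterion: (-10/719) ≡ 709^359 (mod 719).
709^2 ≡ 100 (mod 719)
709^4 ≡ 653 (mod 719)
709^8 ≡ 42 (mod 719)
709^16 ≡ 326 (mod 719)
709^32 ≡ 583 (mod 719)
709^64 ≡ 521 (mod 719)
709^128 ≡ 378 (mod 719)
709^256 ≡ 522 (mod 719)
709^359 = 709^(256+64+32+4+2+1) ≡ 718 (mod 719).
Result is 718 ≡ −1, so (-10/719) = −1.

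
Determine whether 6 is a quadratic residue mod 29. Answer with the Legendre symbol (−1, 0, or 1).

Euler's criterion: (6/29) ≡ 6^14 (mod 29).
6^2 ≡ 7 (mod 29)
6^4 ≡ 20 (mod 29)
6^8 ≡ 23 (mod 29)
6^14 = 6^(8+4+2) ≡ 1 (mod 29).
Result is 1, so (6/29) = 1.

1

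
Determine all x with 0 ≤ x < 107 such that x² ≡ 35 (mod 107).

28, 79

Since 107 ≡ 3 (mod 4), a square root of 35 is 35^((107+1)/4) = 35^27 mod 107.
Repeated squaring: 35^2≡48, 35^4≡57, 35^8≡39, 35^16≡23 (mod 107).
35^27 = 35^(16+8+2+1) ≡ 79 (mod 107).
Check: 79² = 6241 ≡ 35 (mod 107). The two roots are 28 and 79.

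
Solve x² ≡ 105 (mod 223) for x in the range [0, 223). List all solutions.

Since 223 ≡ 3 (mod 4), a square root of 105 is 105^((223+1)/4) = 105^56 mod 223.
Repeated squaring: 105^2≡98, 105^4≡15, 105^8≡2, 105^16≡4, 105^32≡16 (mod 223).
105^56 = 105^(32+16+8) ≡ 128 (mod 223).
Check: 128² = 16384 ≡ 105 (mod 223). The two roots are 95 and 128.

95, 128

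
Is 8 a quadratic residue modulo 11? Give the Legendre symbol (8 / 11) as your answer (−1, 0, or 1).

Euler's criterion: (8/11) ≡ 8^5 (mod 11).
8^2 ≡ 9 (mod 11)
8^4 ≡ 4 (mod 11)
8^5 = 8^(4+1) ≡ 10 (mod 11).
Result is 10 ≡ −1, so (8/11) = −1.

-1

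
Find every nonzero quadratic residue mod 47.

Square k = 1,…,23 (k and 47−k give the same square):
1²=1, 2²=4, 3²=9, 4²=16, 5²=25, 6²=36, 7²≡2, 8²≡17, 9²≡34, 10²≡6, 11²≡27, 12²≡3, 13²≡28, 14²≡8, 15²≡37, 16²≡21, 17²≡7, 18²≡42, 19²≡32, 20²≡24, 21²≡18, 22²≡14, 23²≡12 (mod 47).
So the quadratic residues mod 47 are {1, 2, 3, 4, 6, 7, 8, 9, 12, 14, 16, 17, 18, 21, 24, 25, 27, 28, 32, 34, 36, 37, 42}.

1, 2, 3, 4, 6, 7, 8, 9, 12, 14, 16, 17, 18, 21, 24, 25, 27, 28, 32, 34, 36, 37, 42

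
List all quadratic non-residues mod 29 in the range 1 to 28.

2,3,8,10,11,12,14,15,17,18,19,21,26,27

Square k = 1,…,14 (k and 29−k give the same square):
1²=1, 2²=4, 3²=9, 4²=16, 5²=25, 6²≡7, 7²≡20, 8²≡6, 9²≡23, 10²≡13, 11²≡5, 12²≡28, 13²≡24, 14²≡22 (mod 29).
The residues are {1, 4, 5, 6, 7, 9, 13, 16, 20, 22, 23, 24, 25, 28}; the non-residues are the remaining 14 nonzero classes.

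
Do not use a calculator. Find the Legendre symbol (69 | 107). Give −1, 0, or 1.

Reciprocity: 69 ≡ 1 and 107 ≡ 3 (mod 4), so (69/107) = +(107/69).
Reduce top mod 69: now compute (38/69).
Pull out 2: since 69 ≡ 5 (mod 8), (2/69) = -1.
Reciprocity: 19 ≡ 3 and 69 ≡ 1 (mod 4), so (19/69) = +(69/19).
Reduce top mod 19: now compute (12/19).
Pull out 2^2: since 19 ≡ 3 (mod 8), (2/19) = -1, so (2/19)^2 = +1.
Reciprocity: 3 ≡ 3 and 19 ≡ 3 (mod 4), so (3/19) = −(19/3).
Reduce top mod 3: now compute (1/3).
Reached (1/3) = 1. Collecting the sign flips along the way, the symbol is +1.

1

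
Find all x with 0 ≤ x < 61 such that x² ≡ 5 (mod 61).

26, 35

61 ≡ 1 (mod 4), so we find a root by search.
Trying successive values, 26² = 676 ≡ 5 (mod 61). The other root is 61 − 26 = 35.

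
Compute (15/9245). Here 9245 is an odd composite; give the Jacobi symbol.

Reciprocity: 15 ≡ 3 and 9245 ≡ 1 (mod 4), so (15/9245) = +(9245/15).
Reduce top mod 15: now compute (5/15).
Reciprocity: 5 ≡ 1 and 15 ≡ 3 (mod 4), so (5/15) = +(15/5).
Reduce top mod 5: now compute (0/5).
Top reduces to 0: gcd > 1, so the symbol is 0.

0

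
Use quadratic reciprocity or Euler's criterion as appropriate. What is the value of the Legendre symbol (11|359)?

1

Euler's criterion: (11/359) ≡ 11^179 (mod 359).
11^2 ≡ 121 (mod 359)
11^4 ≡ 281 (mod 359)
11^8 ≡ 340 (mod 359)
11^16 ≡ 2 (mod 359)
11^32 ≡ 4 (mod 359)
11^64 ≡ 16 (mod 359)
11^128 ≡ 256 (mod 359)
11^179 = 11^(128+32+16+2+1) ≡ 1 (mod 359).
Result is 1, so (11/359) = 1.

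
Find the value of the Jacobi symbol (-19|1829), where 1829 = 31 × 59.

1

First reduce: -19 ≡ 1810 (mod 1829).
Pull out 2: since 1829 ≡ 5 (mod 8), (2/1829) = -1.
Reciprocity: 905 ≡ 1 and 1829 ≡ 1 (mod 4), so (905/1829) = +(1829/905).
Reduce top mod 905: now compute (19/905).
Reciprocity: 19 ≡ 3 and 905 ≡ 1 (mod 4), so (19/905) = +(905/19).
Reduce top mod 19: now compute (12/19).
Pull out 2^2: since 19 ≡ 3 (mod 8), (2/19) = -1, so (2/19)^2 = +1.
Reciprocity: 3 ≡ 3 and 19 ≡ 3 (mod 4), so (3/19) = −(19/3).
Reduce top mod 3: now compute (1/3).
Reached (1/3) = 1. Collecting the sign flips along the way, the symbol is +1.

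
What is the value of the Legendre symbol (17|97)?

Reciprocity: 17 ≡ 1 and 97 ≡ 1 (mod 4), so (17/97) = +(97/17).
Reduce top mod 17: now compute (12/17).
Pull out 2^2: since 17 ≡ 1 (mod 8), (2/17) = +1, so (2/17)^2 = +1.
Reciprocity: 3 ≡ 3 and 17 ≡ 1 (mod 4), so (3/17) = +(17/3).
Reduce top mod 3: now compute (2/3).
Pull out 2: since 3 ≡ 3 (mod 8), (2/3) = -1.
Reached (1/3) = 1. Collecting the sign flips along the way, the symbol is -1.

-1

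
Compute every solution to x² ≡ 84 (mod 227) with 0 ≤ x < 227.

Since 227 ≡ 3 (mod 4), a square root of 84 is 84^((227+1)/4) = 84^57 mod 227.
Repeated squaring: 84^2≡19, 84^4≡134, 84^8≡23, 84^16≡75, 84^32≡177 (mod 227).
84^57 = 84^(32+16+8+1) ≡ 159 (mod 227).
Check: 159² = 25281 ≡ 84 (mod 227). The two roots are 68 and 159.

68, 159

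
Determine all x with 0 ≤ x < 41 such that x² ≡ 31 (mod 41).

20, 21

41 ≡ 1 (mod 4), so we find a root by search.
Trying successive values, 20² = 400 ≡ 31 (mod 41). The other root is 41 − 20 = 21.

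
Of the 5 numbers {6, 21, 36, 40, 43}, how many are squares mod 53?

(6/53) = +1 → QR.
(21/53) = -1 → non-residue.
(36/53) = +1 → QR.
(40/53) = +1 → QR.
(43/53) = +1 → QR.
Total quadratic residues among the 5: 4.

4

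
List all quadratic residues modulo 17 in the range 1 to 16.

Square k = 1,…,8 (k and 17−k give the same square):
1²=1, 2²=4, 3²=9, 4²=16, 5²≡8, 6²≡2, 7²≡15, 8²≡13 (mod 17).
So the quadratic residues mod 17 are {1, 2, 4, 8, 9, 13, 15, 16}.

1, 2, 4, 8, 9, 13, 15, 16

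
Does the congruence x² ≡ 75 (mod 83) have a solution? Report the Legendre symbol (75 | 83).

1

Reciprocity: 75 ≡ 3 and 83 ≡ 3 (mod 4), so (75/83) = −(83/75).
Reduce top mod 75: now compute (8/75).
Pull out 2^3: since 75 ≡ 3 (mod 8), (2/75) = -1, so (2/75)^3 = -1.
Reached (1/75) = 1. Collecting the sign flips along the way, the symbol is +1.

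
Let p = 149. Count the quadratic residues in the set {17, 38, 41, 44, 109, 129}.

(17/149) = +1 → QR.
(38/149) = -1 → non-residue.
(41/149) = -1 → non-residue.
(44/149) = -1 → non-residue.
(109/149) = -1 → non-residue.
(129/149) = +1 → QR.
Total quadratic residues among the 6: 2.

2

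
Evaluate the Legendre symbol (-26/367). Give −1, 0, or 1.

Euler's criterion: (-26/367) ≡ 341^183 (mod 367).
341^2 ≡ 309 (mod 367)
341^4 ≡ 61 (mod 367)
341^8 ≡ 51 (mod 367)
341^16 ≡ 32 (mod 367)
341^32 ≡ 290 (mod 367)
341^64 ≡ 57 (mod 367)
341^128 ≡ 313 (mod 367)
341^183 = 341^(128+32+16+4+2+1) ≡ 366 (mod 367).
Result is 366 ≡ −1, so (-26/367) = −1.

-1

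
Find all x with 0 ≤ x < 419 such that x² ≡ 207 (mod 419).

127, 292

Since 419 ≡ 3 (mod 4), a square root of 207 is 207^((419+1)/4) = 207^105 mod 419.
Repeated squaring: 207^2≡111, 207^4≡170, 207^8≡408, 207^16≡121, 207^32≡395, 207^64≡157 (mod 419).
207^105 = 207^(64+32+8+1) ≡ 292 (mod 419).
Check: 292² = 85264 ≡ 207 (mod 419). The two roots are 127 and 292.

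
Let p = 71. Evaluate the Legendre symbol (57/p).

1

Reciprocity: 57 ≡ 1 and 71 ≡ 3 (mod 4), so (57/71) = +(71/57).
Reduce top mod 57: now compute (14/57).
Pull out 2: since 57 ≡ 1 (mod 8), (2/57) = +1.
Reciprocity: 7 ≡ 3 and 57 ≡ 1 (mod 4), so (7/57) = +(57/7).
Reduce top mod 7: now compute (1/7).
Reached (1/7) = 1. Collecting the sign flips along the way, the symbol is +1.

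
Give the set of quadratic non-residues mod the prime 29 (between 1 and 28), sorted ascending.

2, 3, 8, 10, 11, 12, 14, 15, 17, 18, 19, 21, 26, 27

Square k = 1,…,14 (k and 29−k give the same square):
1²=1, 2²=4, 3²=9, 4²=16, 5²=25, 6²≡7, 7²≡20, 8²≡6, 9²≡23, 10²≡13, 11²≡5, 12²≡28, 13²≡24, 14²≡22 (mod 29).
The residues are {1, 4, 5, 6, 7, 9, 13, 16, 20, 22, 23, 24, 25, 28}; the non-residues are the remaining 14 nonzero classes.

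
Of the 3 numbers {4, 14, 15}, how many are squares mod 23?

1

(4/23) = +1 → QR.
(14/23) = -1 → non-residue.
(15/23) = -1 → non-residue.
Total quadratic residues among the 3: 1.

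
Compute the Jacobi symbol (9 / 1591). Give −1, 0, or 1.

1

Reciprocity: 9 ≡ 1 and 1591 ≡ 3 (mod 4), so (9/1591) = +(1591/9).
Reduce top mod 9: now compute (7/9).
Reciprocity: 7 ≡ 3 and 9 ≡ 1 (mod 4), so (7/9) = +(9/7).
Reduce top mod 7: now compute (2/7).
Pull out 2: since 7 ≡ 7 (mod 8), (2/7) = +1.
Reached (1/7) = 1. Collecting the sign flips along the way, the symbol is +1.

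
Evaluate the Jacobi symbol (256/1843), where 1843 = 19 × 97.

1

Pull out 2^8: since 1843 ≡ 3 (mod 8), (2/1843) = -1, so (2/1843)^8 = +1.
Reached (1/1843) = 1. Collecting the sign flips along the way, the symbol is +1.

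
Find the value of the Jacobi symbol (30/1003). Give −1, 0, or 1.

-1

Pull out 2: since 1003 ≡ 3 (mod 8), (2/1003) = -1.
Reciprocity: 15 ≡ 3 and 1003 ≡ 3 (mod 4), so (15/1003) = −(1003/15).
Reduce top mod 15: now compute (13/15).
Reciprocity: 13 ≡ 1 and 15 ≡ 3 (mod 4), so (13/15) = +(15/13).
Reduce top mod 13: now compute (2/13).
Pull out 2: since 13 ≡ 5 (mod 8), (2/13) = -1.
Reached (1/13) = 1. Collecting the sign flips along the way, the symbol is -1.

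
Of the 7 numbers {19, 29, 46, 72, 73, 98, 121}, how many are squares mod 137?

(19/137) = +1 → QR.
(29/137) = -1 → non-residue.
(46/137) = -1 → non-residue.
(72/137) = +1 → QR.
(73/137) = +1 → QR.
(98/137) = +1 → QR.
(121/137) = +1 → QR.
Total quadratic residues among the 7: 5.

5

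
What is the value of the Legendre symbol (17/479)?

-1

Reciprocity: 17 ≡ 1 and 479 ≡ 3 (mod 4), so (17/479) = +(479/17).
Reduce top mod 17: now compute (3/17).
Reciprocity: 3 ≡ 3 and 17 ≡ 1 (mod 4), so (3/17) = +(17/3).
Reduce top mod 3: now compute (2/3).
Pull out 2: since 3 ≡ 3 (mod 8), (2/3) = -1.
Reached (1/3) = 1. Collecting the sign flips along the way, the symbol is -1.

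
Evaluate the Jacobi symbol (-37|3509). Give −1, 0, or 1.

First reduce: -37 ≡ 3472 (mod 3509).
Pull out 2^4: since 3509 ≡ 5 (mod 8), (2/3509) = -1, so (2/3509)^4 = +1.
Reciprocity: 217 ≡ 1 and 3509 ≡ 1 (mod 4), so (217/3509) = +(3509/217).
Reduce top mod 217: now compute (37/217).
Reciprocity: 37 ≡ 1 and 217 ≡ 1 (mod 4), so (37/217) = +(217/37).
Reduce top mod 37: now compute (32/37).
Pull out 2^5: since 37 ≡ 5 (mod 8), (2/37) = -1, so (2/37)^5 = -1.
Reached (1/37) = 1. Collecting the sign flips along the way, the symbol is -1.

-1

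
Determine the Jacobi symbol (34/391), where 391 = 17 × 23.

0

Pull out 2: since 391 ≡ 7 (mod 8), (2/391) = +1.
Reciprocity: 17 ≡ 1 and 391 ≡ 3 (mod 4), so (17/391) = +(391/17).
Reduce top mod 17: now compute (0/17).
Top reduces to 0: gcd > 1, so the symbol is 0.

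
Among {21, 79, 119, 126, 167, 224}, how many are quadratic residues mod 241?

2

(21/241) = -1 → non-residue.
(79/241) = +1 → QR.
(119/241) = +1 → QR.
(126/241) = -1 → non-residue.
(167/241) = -1 → non-residue.
(224/241) = -1 → non-residue.
Total quadratic residues among the 6: 2.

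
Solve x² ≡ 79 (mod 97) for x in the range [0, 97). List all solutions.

97 ≡ 1 (mod 4), so we find a root by search.
Trying successive values, 46² = 2116 ≡ 79 (mod 97). The other root is 97 − 46 = 51.

46, 51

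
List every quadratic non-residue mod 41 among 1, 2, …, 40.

Square k = 1,…,20 (k and 41−k give the same square):
1²=1, 2²=4, 3²=9, 4²=16, 5²=25, 6²=36, 7²≡8, 8²≡23, 9²≡40, 10²≡18, 11²≡39, 12²≡21, 13²≡5, 14²≡32, 15²≡20, 16²≡10, 17²≡2, 18²≡37, 19²≡33, 20²≡31 (mod 41).
The residues are {1, 2, 4, 5, 8, 9, 10, 16, 18, 20, 21, 23, 25, 31, 32, 33, 36, 37, 39, 40}; the non-residues are the remaining 20 nonzero classes.

3 6 7 11 12 13 14 15 17 19 22 24 26 27 28 29 30 34 35 38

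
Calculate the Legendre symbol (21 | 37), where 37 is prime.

Reciprocity: 21 ≡ 1 and 37 ≡ 1 (mod 4), so (21/37) = +(37/21).
Reduce top mod 21: now compute (16/21).
Pull out 2^4: since 21 ≡ 5 (mod 8), (2/21) = -1, so (2/21)^4 = +1.
Reached (1/21) = 1. Collecting the sign flips along the way, the symbol is +1.

1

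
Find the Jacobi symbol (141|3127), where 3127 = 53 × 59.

Reciprocity: 141 ≡ 1 and 3127 ≡ 3 (mod 4), so (141/3127) = +(3127/141).
Reduce top mod 141: now compute (25/141).
Reciprocity: 25 ≡ 1 and 141 ≡ 1 (mod 4), so (25/141) = +(141/25).
Reduce top mod 25: now compute (16/25).
Pull out 2^4: since 25 ≡ 1 (mod 8), (2/25) = +1, so (2/25)^4 = +1.
Reached (1/25) = 1. Collecting the sign flips along the way, the symbol is +1.

1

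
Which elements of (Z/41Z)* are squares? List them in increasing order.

1, 2, 4, 5, 8, 9, 10, 16, 18, 20, 21, 23, 25, 31, 32, 33, 36, 37, 39, 40

Square k = 1,…,20 (k and 41−k give the same square):
1²=1, 2²=4, 3²=9, 4²=16, 5²=25, 6²=36, 7²≡8, 8²≡23, 9²≡40, 10²≡18, 11²≡39, 12²≡21, 13²≡5, 14²≡32, 15²≡20, 16²≡10, 17²≡2, 18²≡37, 19²≡33, 20²≡31 (mod 41).
So the quadratic residues mod 41 are {1, 2, 4, 5, 8, 9, 10, 16, 18, 20, 21, 23, 25, 31, 32, 33, 36, 37, 39, 40}.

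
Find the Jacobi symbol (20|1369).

Pull out 2^2: since 1369 ≡ 1 (mod 8), (2/1369) = +1, so (2/1369)^2 = +1.
Reciprocity: 5 ≡ 1 and 1369 ≡ 1 (mod 4), so (5/1369) = +(1369/5).
Reduce top mod 5: now compute (4/5).
Pull out 2^2: since 5 ≡ 5 (mod 8), (2/5) = -1, so (2/5)^2 = +1.
Reached (1/5) = 1. Collecting the sign flips along the way, the symbol is +1.

1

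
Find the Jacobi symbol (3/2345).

Reciprocity: 3 ≡ 3 and 2345 ≡ 1 (mod 4), so (3/2345) = +(2345/3).
Reduce top mod 3: now compute (2/3).
Pull out 2: since 3 ≡ 3 (mod 8), (2/3) = -1.
Reached (1/3) = 1. Collecting the sign flips along the way, the symbol is -1.

-1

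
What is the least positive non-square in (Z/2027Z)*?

2

(2/2027) = −1, so 2 is the smallest positive non-residue mod 2027.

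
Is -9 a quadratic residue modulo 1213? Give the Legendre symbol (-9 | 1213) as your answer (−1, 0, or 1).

1

First reduce: -9 ≡ 1204 (mod 1213).
Pull out 2^2: since 1213 ≡ 5 (mod 8), (2/1213) = -1, so (2/1213)^2 = +1.
Reciprocity: 301 ≡ 1 and 1213 ≡ 1 (mod 4), so (301/1213) = +(1213/301).
Reduce top mod 301: now compute (9/301).
Reciprocity: 9 ≡ 1 and 301 ≡ 1 (mod 4), so (9/301) = +(301/9).
Reduce top mod 9: now compute (4/9).
Pull out 2^2: since 9 ≡ 1 (mod 8), (2/9) = +1, so (2/9)^2 = +1.
Reached (1/9) = 1. Collecting the sign flips along the way, the symbol is +1.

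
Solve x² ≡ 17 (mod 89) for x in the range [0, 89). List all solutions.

27, 62

89 ≡ 1 (mod 4), so we find a root by search.
Trying successive values, 27² = 729 ≡ 17 (mod 89). The other root is 89 − 27 = 62.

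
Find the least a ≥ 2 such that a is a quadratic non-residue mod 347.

2

(2/347) = −1, so 2 is the smallest positive non-residue mod 347.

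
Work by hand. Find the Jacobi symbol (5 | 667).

Reciprocity: 5 ≡ 1 and 667 ≡ 3 (mod 4), so (5/667) = +(667/5).
Reduce top mod 5: now compute (2/5).
Pull out 2: since 5 ≡ 5 (mod 8), (2/5) = -1.
Reached (1/5) = 1. Collecting the sign flips along the way, the symbol is -1.

-1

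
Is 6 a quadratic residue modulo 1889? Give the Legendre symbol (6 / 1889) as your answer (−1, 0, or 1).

Pull out 2: since 1889 ≡ 1 (mod 8), (2/1889) = +1.
Reciprocity: 3 ≡ 3 and 1889 ≡ 1 (mod 4), so (3/1889) = +(1889/3).
Reduce top mod 3: now compute (2/3).
Pull out 2: since 3 ≡ 3 (mod 8), (2/3) = -1.
Reached (1/3) = 1. Collecting the sign flips along the way, the symbol is -1.

-1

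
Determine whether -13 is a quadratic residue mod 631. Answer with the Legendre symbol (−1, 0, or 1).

Euler's criterion: (-13/631) ≡ 618^315 (mod 631).
618^2 ≡ 169 (mod 631)
618^4 ≡ 166 (mod 631)
618^8 ≡ 423 (mod 631)
618^16 ≡ 356 (mod 631)
618^32 ≡ 536 (mod 631)
618^64 ≡ 191 (mod 631)
618^128 ≡ 514 (mod 631)
618^256 ≡ 438 (mod 631)
618^315 = 618^(256+32+16+8+2+1) ≡ 1 (mod 631).
Result is 1, so (-13/631) = 1.

1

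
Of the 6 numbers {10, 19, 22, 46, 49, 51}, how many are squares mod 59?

(10/59) = -1 → non-residue.
(19/59) = +1 → QR.
(22/59) = +1 → QR.
(46/59) = +1 → QR.
(49/59) = +1 → QR.
(51/59) = +1 → QR.
Total quadratic residues among the 6: 5.

5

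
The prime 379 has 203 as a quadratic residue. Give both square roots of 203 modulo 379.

Since 379 ≡ 3 (mod 4), a square root of 203 is 203^((379+1)/4) = 203^95 mod 379.
Repeated squaring: 203^2≡277, 203^4≡171, 203^8≡58, 203^16≡332, 203^32≡314, 203^64≡56 (mod 379).
203^95 = 203^(64+16+8+4+2+1) ≡ 348 (mod 379).
Check: 348² = 121104 ≡ 203 (mod 379). The two roots are 31 and 348.

31, 348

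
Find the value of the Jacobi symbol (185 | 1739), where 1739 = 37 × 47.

Reciprocity: 185 ≡ 1 and 1739 ≡ 3 (mod 4), so (185/1739) = +(1739/185).
Reduce top mod 185: now compute (74/185).
Pull out 2: since 185 ≡ 1 (mod 8), (2/185) = +1.
Reciprocity: 37 ≡ 1 and 185 ≡ 1 (mod 4), so (37/185) = +(185/37).
Reduce top mod 37: now compute (0/37).
Top reduces to 0: gcd > 1, so the symbol is 0.

0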